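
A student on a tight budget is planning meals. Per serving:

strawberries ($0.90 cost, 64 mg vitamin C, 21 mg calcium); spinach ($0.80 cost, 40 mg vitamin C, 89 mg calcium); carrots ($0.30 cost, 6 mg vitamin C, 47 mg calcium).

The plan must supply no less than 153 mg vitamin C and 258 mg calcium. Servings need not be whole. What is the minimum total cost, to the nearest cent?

$2.80

An LP optimum is at a vertex; with two nutrient constraints at most two foods are used. Check each candidate.
strawberries only: max(153/64, 258/21) = 12.29 servings → $11.06.
spinach only: max(153/40, 258/89) = 3.825 servings → $3.06.
carrots only: max(153/6, 258/47) = 25.5 servings → $7.65.
strawberries + spinach with both tight: 0.679 servings and 2.739 servings → $2.80.
strawberries + carrots with both tight: 1.958 servings and 4.615 servings → $3.15.
spinach + carrots: intersection lies outside the first quadrant.
So the least-cost plan costs $2.80.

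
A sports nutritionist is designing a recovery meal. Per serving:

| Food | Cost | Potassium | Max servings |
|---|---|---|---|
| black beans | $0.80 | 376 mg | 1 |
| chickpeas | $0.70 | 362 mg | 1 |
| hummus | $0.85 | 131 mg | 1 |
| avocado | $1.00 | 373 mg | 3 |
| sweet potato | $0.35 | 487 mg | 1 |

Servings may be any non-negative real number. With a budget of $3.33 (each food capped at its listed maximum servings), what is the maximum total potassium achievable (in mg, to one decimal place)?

Potassium per dollar: sweet potato 1391, chickpeas 517.1, black beans 470, avocado 373, hummus 154.1.
Take 1 serving of sweet potato: spends $0.35, +487.0 mg potassium (running total 487.0 mg).
Take 1 serving of chickpeas: spends $0.70, +362.0 mg potassium (running total 849.0 mg).
Take 1 serving of black beans: spends $0.80, +376.0 mg potassium (running total 1225.0 mg).
Take 1.48 servings of avocado: spends $1.48, +552.0 mg potassium (running total 1777.0 mg).
Greedy by best ratio exhausts the cost allowance optimally: 1777.0 mg.

1777.0 mg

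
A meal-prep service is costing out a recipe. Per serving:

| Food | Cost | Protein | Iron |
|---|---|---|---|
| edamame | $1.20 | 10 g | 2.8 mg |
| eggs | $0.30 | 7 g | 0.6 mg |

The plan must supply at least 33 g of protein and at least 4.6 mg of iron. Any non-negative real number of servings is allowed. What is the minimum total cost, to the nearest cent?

$2.12

Compare the cost at each extreme point of the feasible region.
edamame only: max(33/10, 4.6/2.8) = 3.3 servings → $3.96.
eggs only: max(33/7, 4.6/0.6) = 7.667 servings → $2.30.
edamame + eggs with both tight: 0.9118 servings and 3.412 servings → $2.12.
The minimum over all feasible corners is $2.12.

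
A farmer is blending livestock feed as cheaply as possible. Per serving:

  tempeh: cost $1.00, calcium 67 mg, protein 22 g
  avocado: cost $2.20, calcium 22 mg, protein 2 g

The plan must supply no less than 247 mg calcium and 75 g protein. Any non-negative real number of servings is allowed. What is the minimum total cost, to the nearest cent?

$3.69

tempeh only: max(247/67, 75/22) = 3.687 servings → $3.69.
avocado only: max(247/22, 75/2) = 37.5 servings → $82.50.
tempeh + avocado with both tight: 3.303 servings and 1.169 servings → $5.87.
The minimum over all feasible corners is $3.69.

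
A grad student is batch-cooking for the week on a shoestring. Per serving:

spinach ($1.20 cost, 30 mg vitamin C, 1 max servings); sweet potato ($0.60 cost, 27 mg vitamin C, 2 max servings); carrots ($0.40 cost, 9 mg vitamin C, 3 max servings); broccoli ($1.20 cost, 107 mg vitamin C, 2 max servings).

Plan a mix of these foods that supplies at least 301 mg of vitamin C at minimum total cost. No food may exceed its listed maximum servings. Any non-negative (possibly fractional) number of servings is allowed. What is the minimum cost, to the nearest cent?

Cost per mg of vitamin C: broccoli $0.0112, sweet potato $0.0222, spinach $0.0400, carrots $0.0444.
Take 2 servings of broccoli: +214.0 mg vitamin C for $2.40 (total $2.40, still need 87.0 mg).
Take 2 servings of sweet potato: +54.0 mg vitamin C for $1.20 (total $3.60, still need 33.0 mg).
Take 1 serving of spinach: +30.0 mg vitamin C for $1.20 (total $4.80, still need 3.0 mg).
Take 0.3333 servings of carrots: +3.0 mg vitamin C for $0.13 (total $4.93, still need 0.0 mg).
Greedy by cheapest-per-mg is optimal for a single linear constraint, so the minimum cost is $4.93.

$4.93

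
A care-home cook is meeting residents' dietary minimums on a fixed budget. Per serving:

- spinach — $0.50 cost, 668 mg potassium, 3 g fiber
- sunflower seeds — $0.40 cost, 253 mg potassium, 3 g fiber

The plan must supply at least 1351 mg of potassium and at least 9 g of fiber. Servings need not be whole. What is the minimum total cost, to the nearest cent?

spinach only: max(1351/668, 9/3) = 3 servings → $1.50.
sunflower seeds only: max(1351/253, 9/3) = 5.34 servings → $2.14.
spinach + sunflower seeds with both tight: 1.427 servings and 1.573 servings → $1.34.
The minimum over all feasible corners is $1.34.

$1.34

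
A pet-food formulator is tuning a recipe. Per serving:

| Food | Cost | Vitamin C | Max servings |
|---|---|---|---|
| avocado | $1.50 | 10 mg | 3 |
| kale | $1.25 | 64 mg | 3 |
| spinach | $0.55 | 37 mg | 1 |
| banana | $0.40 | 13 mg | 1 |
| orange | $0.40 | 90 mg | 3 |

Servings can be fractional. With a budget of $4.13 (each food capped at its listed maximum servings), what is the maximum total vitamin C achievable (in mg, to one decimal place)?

Vitamin C per dollar: orange 225, spinach 67.27, kale 51.2, banana 32.5, avocado 6.667.
Take 3 servings of orange: spends $1.20, +270.0 mg vitamin C (running total 270.0 mg).
Take 1 serving of spinach: spends $0.55, +37.0 mg vitamin C (running total 307.0 mg).
Take 1.904 servings of kale: spends $2.38, +121.9 mg vitamin C (running total 428.9 mg).
Greedy by best ratio exhausts the cost allowance optimally: 428.9 mg.

428.9 mg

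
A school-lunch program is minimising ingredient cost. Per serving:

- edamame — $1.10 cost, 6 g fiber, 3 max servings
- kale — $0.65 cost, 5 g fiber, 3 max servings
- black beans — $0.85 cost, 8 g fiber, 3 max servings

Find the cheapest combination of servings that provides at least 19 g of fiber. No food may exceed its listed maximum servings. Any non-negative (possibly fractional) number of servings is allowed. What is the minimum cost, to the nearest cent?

Cost per g of fiber: black beans $0.1062, kale $0.1300, edamame $0.1833.
Take 2.375 servings of black beans: +19.0 g fiber for $2.02 (total $2.02, still need 0.0 g).
Greedy by cheapest-per-g is optimal for a single linear constraint, so the minimum cost is $2.02.

$2.02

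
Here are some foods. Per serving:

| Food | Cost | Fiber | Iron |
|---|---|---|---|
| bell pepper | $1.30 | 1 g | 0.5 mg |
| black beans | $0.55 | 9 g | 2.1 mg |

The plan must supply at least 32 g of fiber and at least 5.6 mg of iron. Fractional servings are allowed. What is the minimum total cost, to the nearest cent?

Minimising a linear cost over {fiber ≥ 32, iron ≥ 5.6, servings ≥ 0} — the optimum is at a vertex, using one or two foods.
bell pepper only: max(32/1, 5.6/0.5) = 32 servings → $41.60.
black beans only: max(32/9, 5.6/2.1) = 3.556 servings → $1.96.
bell pepper + black beans with both targets exact would need a negative amount; discard.
Cheapest feasible corner: $1.96.

$1.96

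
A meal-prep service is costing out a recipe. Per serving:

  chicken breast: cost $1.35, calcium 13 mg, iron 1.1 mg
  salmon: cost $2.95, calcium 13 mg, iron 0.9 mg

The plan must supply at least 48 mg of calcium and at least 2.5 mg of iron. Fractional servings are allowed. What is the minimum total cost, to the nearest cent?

$4.98

With two linear requirements the optimum uses one or two foods; enumerate the corners.
chicken breast only: max(48/13, 2.5/1.1) = 3.692 servings → $4.98.
salmon only: max(48/13, 2.5/0.9) = 3.692 servings → $10.89.
chicken breast + salmon with both targets exact would need a negative amount; discard.
The minimum over all feasible corners is $4.98.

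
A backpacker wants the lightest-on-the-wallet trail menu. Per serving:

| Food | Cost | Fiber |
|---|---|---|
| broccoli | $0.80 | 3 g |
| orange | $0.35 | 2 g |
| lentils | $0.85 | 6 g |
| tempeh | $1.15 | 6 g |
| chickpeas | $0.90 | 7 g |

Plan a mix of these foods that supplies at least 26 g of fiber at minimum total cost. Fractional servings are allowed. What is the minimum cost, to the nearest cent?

$3.34

Cost per g of fiber: chickpeas $0.1286, lentils $0.1417, orange $0.1750, tempeh $0.1917, broccoli $0.2667.
With no serving limits, use only chickpeas: 26 g / 7 g = 3.714 servings × $0.90 = $3.34.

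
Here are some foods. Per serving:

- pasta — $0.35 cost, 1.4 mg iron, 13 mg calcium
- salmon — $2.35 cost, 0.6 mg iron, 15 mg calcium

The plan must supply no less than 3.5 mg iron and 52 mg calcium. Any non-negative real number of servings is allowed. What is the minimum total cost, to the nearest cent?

$1.40

An LP optimum is at a vertex; with two nutrient constraints at most two foods are used. Check each candidate.
pasta only: max(3.5/1.4, 52/13) = 4 servings → $1.40.
salmon only: max(3.5/0.6, 52/15) = 5.833 servings → $13.71.
pasta + salmon with both tight: 1.614 servings and 2.068 servings → $5.42.
Cheapest feasible corner: $1.40.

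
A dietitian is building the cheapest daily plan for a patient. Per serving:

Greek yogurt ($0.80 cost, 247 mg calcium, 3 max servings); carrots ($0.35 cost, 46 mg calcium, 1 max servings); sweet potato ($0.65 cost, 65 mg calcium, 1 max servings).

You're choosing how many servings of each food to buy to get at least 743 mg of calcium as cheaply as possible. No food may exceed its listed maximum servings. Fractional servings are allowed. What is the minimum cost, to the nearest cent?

$2.42

Cost per mg of calcium: Greek yogurt $0.0032, carrots $0.0076, sweet potato $0.0100.
Take 3 servings of Greek yogurt: +741.0 mg calcium for $2.40 (total $2.40, still need 2.0 mg).
Take 0.04348 servings of carrots: +2.0 mg calcium for $0.02 (total $2.42, still need 0.0 mg).
Filling from the cheapest source first is optimal under one linear minimum: $2.42.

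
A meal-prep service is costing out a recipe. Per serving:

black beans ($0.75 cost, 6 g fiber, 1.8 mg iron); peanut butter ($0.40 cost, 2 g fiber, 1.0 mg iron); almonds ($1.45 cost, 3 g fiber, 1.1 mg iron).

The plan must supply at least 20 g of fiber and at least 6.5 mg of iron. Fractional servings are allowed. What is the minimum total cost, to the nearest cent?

$2.69

For a min-cost LP with two ≥-constraints, a basic feasible solution has at most two positive variables.
black beans only: max(20/6, 6.5/1.8) = 3.611 servings → $2.71.
peanut butter only: max(20/2, 6.5/1.0) = 10 servings → $4.00.
almonds only: max(20/3, 6.5/1.1) = 6.667 servings → $9.67.
black beans + peanut butter with both tight: 2.917 servings and 1.25 servings → $2.69.
black beans + almonds with both tight: 2.083 servings and 2.5 servings → $5.19.
peanut butter + almonds: the both-tight solution has a negative serving — not a feasible corner.
Cheapest feasible corner: $2.69.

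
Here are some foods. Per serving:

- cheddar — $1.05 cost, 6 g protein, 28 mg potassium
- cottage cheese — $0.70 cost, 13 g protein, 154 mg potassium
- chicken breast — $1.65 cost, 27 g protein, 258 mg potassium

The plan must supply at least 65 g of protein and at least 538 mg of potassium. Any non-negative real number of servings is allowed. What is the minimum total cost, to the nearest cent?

$3.50

Check every corner: each single food scaled to meet both minima, and each pair solved so both constraints bind.
cheddar only: max(65/6, 538/28) = 19.21 servings → $20.18.
cottage cheese only: max(65/13, 538/154) = 5 servings → $3.50.
chicken breast only: max(65/27, 538/258) = 2.407 servings → $3.97.
cheddar + cottage cheese with both tight: 5.386 servings and 2.514 servings → $7.42.
cheddar + chicken breast with both tight: 2.833 servings and 1.778 servings → $5.91.
cottage cheese + chicken breast with both targets exact would need a negative amount; discard.
So the least-cost plan costs $3.50.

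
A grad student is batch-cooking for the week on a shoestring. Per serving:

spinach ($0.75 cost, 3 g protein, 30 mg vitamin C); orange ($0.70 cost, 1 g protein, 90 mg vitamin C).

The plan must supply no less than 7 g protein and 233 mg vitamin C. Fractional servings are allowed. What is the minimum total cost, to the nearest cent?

At the optimum either one food covers both requirements or two foods hit both targets exactly; no other combination can be cheaper.
spinach only: max(7/3, 233/30) = 7.767 servings → $5.83.
orange only: max(7/1, 233/90) = 7 servings → $4.90.
spinach + orange with both tight: 1.654 servings and 2.038 servings → $2.67.
So the least-cost plan costs $2.67.

$2.67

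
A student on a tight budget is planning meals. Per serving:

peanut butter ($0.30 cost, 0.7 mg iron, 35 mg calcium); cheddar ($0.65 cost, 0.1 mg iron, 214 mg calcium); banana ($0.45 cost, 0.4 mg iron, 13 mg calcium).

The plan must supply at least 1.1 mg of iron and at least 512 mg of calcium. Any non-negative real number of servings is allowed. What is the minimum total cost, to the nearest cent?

$1.80

Two binding constraints pin down two serving amounts, so the optimal mix uses at most two foods. The candidates are each food alone (scaled to the tighter of iron/calcium) and each pair with both constraints tight.
peanut butter only: max(1.1/0.7, 512/35) = 14.63 servings → $4.39.
cheddar only: max(1.1/0.1, 512/214) = 11 servings → $7.15.
banana only: max(1.1/0.4, 512/13) = 39.38 servings → $17.72.
peanut butter + cheddar with both tight: 1.259 servings and 2.187 servings → $1.80.
peanut butter + banana: intersection lies outside the first quadrant.
cheddar + banana with both tight: 2.26 servings and 2.185 servings → $2.45.
Cheapest feasible corner: $1.80.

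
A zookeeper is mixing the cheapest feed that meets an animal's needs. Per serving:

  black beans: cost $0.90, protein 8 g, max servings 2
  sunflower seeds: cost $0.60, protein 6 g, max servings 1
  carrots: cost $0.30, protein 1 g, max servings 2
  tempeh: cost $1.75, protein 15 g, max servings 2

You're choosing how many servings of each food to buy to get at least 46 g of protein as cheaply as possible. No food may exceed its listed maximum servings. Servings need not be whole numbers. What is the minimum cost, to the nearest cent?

$5.20

Cost per g of protein: sunflower seeds $0.1000, black beans $0.1125, tempeh $0.1167, carrots $0.3000.
Take 1 serving of sunflower seeds: +6.0 g protein for $0.60 (total $0.60, still need 40.0 g).
Take 2 servings of black beans: +16.0 g protein for $1.80 (total $2.40, still need 24.0 g).
Take 1.6 servings of tempeh: +24.0 g protein for $2.80 (total $5.20, still need 0.0 g).
Greedy by cheapest-per-g is optimal for a single linear constraint, so the minimum cost is $5.20.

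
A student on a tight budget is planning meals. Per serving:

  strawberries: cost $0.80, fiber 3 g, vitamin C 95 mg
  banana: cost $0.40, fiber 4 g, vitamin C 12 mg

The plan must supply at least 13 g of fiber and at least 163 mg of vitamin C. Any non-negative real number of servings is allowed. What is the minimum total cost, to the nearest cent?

$2.02

The cheapest plan sits at a corner of the feasible region — with two constraints it uses at most two foods.
strawberries only: max(13/3, 163/95) = 4.333 servings → $3.47.
banana only: max(13/4, 163/12) = 13.58 servings → $5.43.
strawberries + banana with both tight: 1.442 servings and 2.169 servings → $2.02.
Cheapest feasible corner: $2.02.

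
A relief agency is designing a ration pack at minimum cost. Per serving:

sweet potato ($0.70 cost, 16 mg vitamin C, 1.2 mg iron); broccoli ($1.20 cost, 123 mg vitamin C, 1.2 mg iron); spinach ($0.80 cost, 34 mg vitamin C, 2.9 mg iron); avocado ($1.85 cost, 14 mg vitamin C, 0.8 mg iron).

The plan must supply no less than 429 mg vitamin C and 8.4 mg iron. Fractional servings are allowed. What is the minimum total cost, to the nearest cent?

At the optimum either one food covers both requirements or two foods hit both targets exactly; no other combination can be cheaper.
sweet potato only: max(429/16, 8.4/1.2) = 26.81 servings → $18.77.
broccoli only: max(429/123, 8.4/1.2) = 7 servings → $8.40.
spinach only: max(429/34, 8.4/2.9) = 12.62 servings → $10.09.
avocado only: max(429/14, 8.4/0.8) = 30.64 servings → $56.69.
sweet potato + broccoli with both tight: 4.037 servings and 2.963 servings → $6.38.
sweet potato + spinach: intersection lies outside the first quadrant.
sweet potato + avocado: the both-tight solution has a negative serving — not a feasible corner.
broccoli + spinach with both tight: 3.034 servings and 1.641 servings → $4.95.
broccoli + avocado with both tight: 2.765 servings and 6.353 servings → $15.07.
spinach + avocado: intersection lies outside the first quadrant.
The minimum over all feasible corners is $4.95.

$4.95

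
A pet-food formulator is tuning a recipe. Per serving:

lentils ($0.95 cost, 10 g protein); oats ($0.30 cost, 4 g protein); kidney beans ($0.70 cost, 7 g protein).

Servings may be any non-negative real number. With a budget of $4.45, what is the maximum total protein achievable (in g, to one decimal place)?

Protein per dollar: oats 13.33, lentils 10.53, kidney beans 10.
With no serving limits, spend the whole cost allowance on oats: $4.45 / $0.30 × 4 g = 59.3 g.

59.3 g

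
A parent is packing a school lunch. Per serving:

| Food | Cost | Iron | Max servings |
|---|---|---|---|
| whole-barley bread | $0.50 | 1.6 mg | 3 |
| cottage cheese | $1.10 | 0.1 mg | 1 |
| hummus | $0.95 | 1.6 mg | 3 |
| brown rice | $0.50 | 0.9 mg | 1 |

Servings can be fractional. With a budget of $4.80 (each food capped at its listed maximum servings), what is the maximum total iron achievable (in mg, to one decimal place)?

Iron per dollar: whole-barley bread 3.2, brown rice 1.8, hummus 1.684, cottage cheese 0.09091.
Take 3 servings of whole-barley bread: spends $1.50, +4.8 mg iron (running total 4.8 mg).
Take 1 serving of brown rice: spends $0.50, +0.9 mg iron (running total 5.7 mg).
Take 2.947 servings of hummus: spends $2.80, +4.7 mg iron (running total 10.4 mg).
Filling greedily by iron-per-dollar is optimal for one linear limit, giving 10.4 mg.

10.4 mg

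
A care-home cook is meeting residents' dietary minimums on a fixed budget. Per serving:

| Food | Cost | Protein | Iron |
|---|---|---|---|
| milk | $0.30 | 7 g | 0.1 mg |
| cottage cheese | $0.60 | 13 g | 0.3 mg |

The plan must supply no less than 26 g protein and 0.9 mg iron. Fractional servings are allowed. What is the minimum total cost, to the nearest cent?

milk only: max(26/7, 0.9/0.1) = 9 servings → $2.70.
cottage cheese only: max(26/13, 0.9/0.3) = 3 servings → $1.80.
milk + cottage cheese with both targets exact would need a negative amount; discard.
The minimum over all feasible corners is $1.80.

$1.80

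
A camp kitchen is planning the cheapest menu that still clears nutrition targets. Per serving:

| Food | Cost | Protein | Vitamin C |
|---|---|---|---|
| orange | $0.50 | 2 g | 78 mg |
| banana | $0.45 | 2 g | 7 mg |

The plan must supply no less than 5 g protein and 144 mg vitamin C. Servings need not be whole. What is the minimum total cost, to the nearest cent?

$1.21

Compare the cost at each extreme point of the feasible region.
orange only: max(5/2, 144/78) = 2.5 servings → $1.25.
banana only: max(5/2, 144/7) = 20.57 servings → $9.26.
orange + banana with both tight: 1.782 servings and 0.7183 servings → $1.21.
The minimum over all feasible corners is $1.21.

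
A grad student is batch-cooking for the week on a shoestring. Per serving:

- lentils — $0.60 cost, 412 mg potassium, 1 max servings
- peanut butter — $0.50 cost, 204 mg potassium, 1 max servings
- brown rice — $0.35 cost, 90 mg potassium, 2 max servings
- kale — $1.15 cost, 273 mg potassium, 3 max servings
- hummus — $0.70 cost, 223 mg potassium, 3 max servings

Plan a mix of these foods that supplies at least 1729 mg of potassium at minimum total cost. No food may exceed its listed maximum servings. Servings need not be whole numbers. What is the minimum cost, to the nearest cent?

Cost per mg of potassium: lentils $0.0015, peanut butter $0.0025, hummus $0.0031, brown rice $0.0039, kale $0.0042.
Take 1 serving of lentils: +412.0 mg potassium for $0.60 (total $0.60, still need 1317.0 mg).
Take 1 serving of peanut butter: +204.0 mg potassium for $0.50 (total $1.10, still need 1113.0 mg).
Take 3 servings of hummus: +669.0 mg potassium for $2.10 (total $3.20, still need 444.0 mg).
Take 2 servings of brown rice: +180.0 mg potassium for $0.70 (total $3.90, still need 264.0 mg).
Take 0.967 servings of kale: +264.0 mg potassium for $1.11 (total $5.01, still need 0.0 mg).
Greedy by cheapest-per-mg is optimal for a single linear constraint, so the minimum cost is $5.01.

$5.01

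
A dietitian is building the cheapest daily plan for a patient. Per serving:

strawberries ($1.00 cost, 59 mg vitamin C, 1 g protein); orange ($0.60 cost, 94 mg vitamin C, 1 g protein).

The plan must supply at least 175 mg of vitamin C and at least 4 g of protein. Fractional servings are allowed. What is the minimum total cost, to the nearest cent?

strawberries only: max(175/59, 4/1) = 4 servings → $4.00.
orange only: max(175/94, 4/1) = 4 servings → $2.40.
strawberries + orange: intersection lies outside the first quadrant.
So the least-cost plan costs $2.40.

$2.40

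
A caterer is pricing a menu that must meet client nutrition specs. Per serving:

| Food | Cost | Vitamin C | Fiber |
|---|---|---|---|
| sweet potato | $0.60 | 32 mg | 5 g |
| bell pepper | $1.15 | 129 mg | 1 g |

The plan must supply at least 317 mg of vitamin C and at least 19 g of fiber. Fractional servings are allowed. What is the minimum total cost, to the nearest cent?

This is a tiny linear program; its minimum lies at a vertex of the feasible set. List the vertices and price them.
sweet potato only: max(317/32, 19/5) = 9.906 servings → $5.94.
bell pepper only: max(317/129, 19/1) = 19 servings → $21.85.
sweet potato + bell pepper with both tight: 3.481 servings and 1.594 servings → $3.92.
So the least-cost plan costs $3.92.

$3.92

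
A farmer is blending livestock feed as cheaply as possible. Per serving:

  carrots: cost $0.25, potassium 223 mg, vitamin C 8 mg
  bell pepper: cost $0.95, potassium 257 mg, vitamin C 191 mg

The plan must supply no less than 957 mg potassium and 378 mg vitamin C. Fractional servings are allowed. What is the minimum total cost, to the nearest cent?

At the optimum either one food covers both requirements or two foods hit both targets exactly; no other combination can be cheaper.
carrots only: max(957/223, 378/8) = 47.25 servings → $11.81.
bell pepper only: max(957/257, 378/191) = 3.724 servings → $3.54.
carrots + bell pepper with both tight: 2.113 servings and 1.891 servings → $2.32.
So the least-cost plan costs $2.32.

$2.32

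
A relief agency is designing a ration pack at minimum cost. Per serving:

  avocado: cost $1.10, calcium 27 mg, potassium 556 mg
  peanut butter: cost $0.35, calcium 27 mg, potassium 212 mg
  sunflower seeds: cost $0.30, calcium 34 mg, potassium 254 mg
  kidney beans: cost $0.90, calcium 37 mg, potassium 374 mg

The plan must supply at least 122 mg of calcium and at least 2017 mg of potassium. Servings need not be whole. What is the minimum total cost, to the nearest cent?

$2.38

Two binding constraints pin down two serving amounts, so the optimal mix uses at most two foods. The candidates are each food alone (scaled to the tighter of calcium/potassium) and each pair with both constraints tight.
avocado only: max(122/27, 2017/556) = 4.519 servings → $4.97.
peanut butter only: max(122/27, 2017/212) = 9.514 servings → $3.33.
sunflower seeds only: max(122/34, 2017/254) = 7.941 servings → $2.38.
kidney beans only: max(122/37, 2017/374) = 5.393 servings → $4.85.
avocado + peanut butter with both tight: 3.079 servings and 1.44 servings → $3.89.
avocado + sunflower seeds with both tight: 3.121 servings and 1.11 servings → $3.77.
avocado + kidney beans with both tight: 2.769 servings and 1.277 servings → $4.19.
peanut butter + sunflower seeds with both targets exact would need a negative amount; discard.
peanut butter + kidney beans with both targets exact would need a negative amount; discard.
sunflower seeds + kidney beans: the both-tight solution has a negative serving — not a feasible corner.
The minimum over all feasible corners is $2.38.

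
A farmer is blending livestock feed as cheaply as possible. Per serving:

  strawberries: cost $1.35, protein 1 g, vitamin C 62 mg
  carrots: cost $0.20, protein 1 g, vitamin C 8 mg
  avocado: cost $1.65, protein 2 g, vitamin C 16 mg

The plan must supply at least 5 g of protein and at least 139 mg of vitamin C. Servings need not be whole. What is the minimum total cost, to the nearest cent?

For a min-cost LP with two ≥-constraints, a basic feasible solution has at most two positive variables.
strawberries only: max(5/1, 139/62) = 5 servings → $6.75.
carrots only: max(5/1, 139/8) = 17.38 servings → $3.48.
avocado only: max(5/2, 139/16) = 8.688 servings → $14.33.
strawberries + carrots with both tight: 1.833 servings and 3.167 servings → $3.11.
strawberries + avocado with both tight: 1.833 servings and 1.583 servings → $5.09.
carrots + avocado (both tight): parallel constraints — no distinct corner.
Cheapest feasible corner: $3.11.

$3.11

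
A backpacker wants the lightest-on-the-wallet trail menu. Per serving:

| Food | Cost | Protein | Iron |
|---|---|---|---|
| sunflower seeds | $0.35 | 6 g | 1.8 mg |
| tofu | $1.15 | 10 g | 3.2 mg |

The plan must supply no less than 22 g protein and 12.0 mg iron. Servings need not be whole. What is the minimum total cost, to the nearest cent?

$2.33

Two binding constraints pin down two serving amounts, so the optimal mix uses at most two foods. The candidates are each food alone (scaled to the tighter of protein/iron) and each pair with both constraints tight.
sunflower seeds only: max(22/6, 12.0/1.8) = 6.667 servings → $2.33.
tofu only: max(22/10, 12.0/3.2) = 3.75 servings → $4.31.
sunflower seeds + tofu: intersection lies outside the first quadrant.
The minimum over all feasible corners is $2.33.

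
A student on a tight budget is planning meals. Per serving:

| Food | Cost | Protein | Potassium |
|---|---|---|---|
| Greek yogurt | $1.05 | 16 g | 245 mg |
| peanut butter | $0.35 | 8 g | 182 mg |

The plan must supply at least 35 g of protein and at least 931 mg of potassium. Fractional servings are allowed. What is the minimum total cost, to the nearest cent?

$1.79

Greek yogurt only: max(35/16, 931/245) = 3.8 servings → $3.99.
peanut butter only: max(35/8, 931/182) = 5.115 servings → $1.79.
Greek yogurt + peanut butter: the both-tight solution has a negative serving — not a feasible corner.
So the least-cost plan costs $1.79.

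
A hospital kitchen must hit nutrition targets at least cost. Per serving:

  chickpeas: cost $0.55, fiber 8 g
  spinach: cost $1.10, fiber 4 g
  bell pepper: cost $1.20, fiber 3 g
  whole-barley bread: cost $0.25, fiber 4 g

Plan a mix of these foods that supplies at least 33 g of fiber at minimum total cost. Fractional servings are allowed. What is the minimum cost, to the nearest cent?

Cost per g of fiber: whole-barley bread $0.0625, chickpeas $0.0688, spinach $0.2750, bell pepper $0.4000.
With no serving limits, use only whole-barley bread: 33 g / 4 g = 8.25 servings × $0.25 = $2.06.

$2.06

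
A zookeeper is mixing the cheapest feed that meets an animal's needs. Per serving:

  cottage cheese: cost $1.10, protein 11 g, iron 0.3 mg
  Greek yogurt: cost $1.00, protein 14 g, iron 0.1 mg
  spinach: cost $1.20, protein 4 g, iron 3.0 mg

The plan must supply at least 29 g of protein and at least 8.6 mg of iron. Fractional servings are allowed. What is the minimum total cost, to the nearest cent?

Two binding constraints pin down two serving amounts, so the optimal mix uses at most two foods. The candidates are each food alone (scaled to the tighter of protein/iron) and each pair with both constraints tight.
cottage cheese only: max(29/11, 8.6/0.3) = 28.67 servings → $31.53.
Greek yogurt only: max(29/14, 8.6/0.1) = 86 servings → $86.00.
spinach only: max(29/4, 8.6/3.0) = 7.25 servings → $8.70.
cottage cheese + Greek yogurt with both targets exact would need a negative amount; discard.
cottage cheese + spinach with both tight: 1.654 servings and 2.701 servings → $5.06.
Greek yogurt + spinach with both tight: 1.264 servings and 2.825 servings → $4.65.
The minimum over all feasible corners is $4.65.

$4.65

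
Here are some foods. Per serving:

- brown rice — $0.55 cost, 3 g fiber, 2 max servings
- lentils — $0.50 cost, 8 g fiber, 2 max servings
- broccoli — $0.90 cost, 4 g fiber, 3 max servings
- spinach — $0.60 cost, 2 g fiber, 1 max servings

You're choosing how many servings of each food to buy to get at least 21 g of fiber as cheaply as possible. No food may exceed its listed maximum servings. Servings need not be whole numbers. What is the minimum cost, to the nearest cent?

Cost per g of fiber: lentils $0.0625, brown rice $0.1833, broccoli $0.2250, spinach $0.3000.
Take 2 servings of lentils: +16.0 g fiber for $1.00 (total $1.00, still need 5.0 g).
Take 1.667 servings of brown rice: +5.0 g fiber for $0.92 (total $1.92, still need 0.0 g).
Greedy by cheapest-per-g is optimal for a single linear constraint, so the minimum cost is $1.92.

$1.92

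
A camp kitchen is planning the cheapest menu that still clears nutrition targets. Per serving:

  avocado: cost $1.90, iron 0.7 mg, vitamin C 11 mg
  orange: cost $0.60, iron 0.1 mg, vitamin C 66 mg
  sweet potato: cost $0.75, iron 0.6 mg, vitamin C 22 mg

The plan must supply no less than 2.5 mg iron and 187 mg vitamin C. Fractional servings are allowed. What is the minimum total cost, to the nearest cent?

$3.85

The cheapest plan sits at a corner of the feasible region — with two constraints it uses at most two foods.
avocado only: max(2.5/0.7, 187/11) = 17 servings → $32.30.
orange only: max(2.5/0.1, 187/66) = 25 servings → $15.00.
sweet potato only: max(2.5/0.6, 187/22) = 8.5 servings → $6.38.
avocado + orange with both tight: 3.244 servings and 2.293 servings → $7.54.
avocado + sweet potato: intersection lies outside the first quadrant.
orange + sweet potato with both tight: 1.529 servings and 3.912 servings → $3.85.
Cheapest feasible corner: $3.85.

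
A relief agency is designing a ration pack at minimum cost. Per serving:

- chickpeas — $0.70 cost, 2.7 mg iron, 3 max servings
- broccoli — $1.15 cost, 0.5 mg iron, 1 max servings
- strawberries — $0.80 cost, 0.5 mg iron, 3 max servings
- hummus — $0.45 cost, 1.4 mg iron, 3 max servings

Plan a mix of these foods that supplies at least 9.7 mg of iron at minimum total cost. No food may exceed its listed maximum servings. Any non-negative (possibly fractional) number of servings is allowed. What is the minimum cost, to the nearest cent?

Cost per mg of iron: chickpeas $0.2593, hummus $0.3214, strawberries $1.6000, broccoli $2.3000.
Take 3 servings of chickpeas: +8.1 mg iron for $2.10 (total $2.10, still need 1.6 mg).
Take 1.143 servings of hummus: +1.6 mg iron for $0.51 (total $2.61, still need 0.0 mg).
Greedy by cheapest-per-mg is optimal for a single linear constraint, so the minimum cost is $2.61.

$2.61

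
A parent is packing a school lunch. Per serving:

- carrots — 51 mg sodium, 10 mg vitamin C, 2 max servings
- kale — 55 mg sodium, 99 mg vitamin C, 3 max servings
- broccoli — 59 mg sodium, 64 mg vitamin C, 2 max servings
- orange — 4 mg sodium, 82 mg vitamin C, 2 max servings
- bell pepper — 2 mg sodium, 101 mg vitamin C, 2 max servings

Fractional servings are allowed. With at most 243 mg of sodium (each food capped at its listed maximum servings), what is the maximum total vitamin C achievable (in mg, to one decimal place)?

Vitamin C per mg sodium: bell pepper 50.5, orange 20.5, kale 1.8, broccoli 1.085, carrots 0.1961.
Take 2 servings of bell pepper: uses 4 mg sodium, +202.0 mg vitamin C (running total 202.0 mg).
Take 2 servings of orange: uses 8 mg sodium, +164.0 mg vitamin C (running total 366.0 mg).
Take 3 servings of kale: uses 165 mg sodium, +297.0 mg vitamin C (running total 663.0 mg).
Take 1.119 servings of broccoli: uses 66 mg sodium, +71.6 mg vitamin C (running total 734.6 mg).
Filling greedily by vitamin C-per-mg sodium is optimal for one linear limit, giving 734.6 mg.

734.6 mg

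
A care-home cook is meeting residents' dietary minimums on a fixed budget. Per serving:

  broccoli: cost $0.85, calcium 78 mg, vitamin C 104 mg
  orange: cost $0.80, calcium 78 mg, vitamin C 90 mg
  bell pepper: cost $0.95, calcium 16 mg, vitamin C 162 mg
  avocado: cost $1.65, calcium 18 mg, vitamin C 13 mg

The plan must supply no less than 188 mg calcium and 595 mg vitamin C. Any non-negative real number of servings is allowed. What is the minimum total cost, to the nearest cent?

$3.95

With two linear requirements the optimum uses one or two foods; enumerate the corners.
broccoli only: max(188/78, 595/104) = 5.721 servings → $4.86.
orange only: max(188/78, 595/90) = 6.611 servings → $5.29.
bell pepper only: max(188/16, 595/162) = 11.75 servings → $11.16.
avocado only: max(188/18, 595/13) = 45.77 servings → $75.52.
broccoli + orange with both targets exact would need a negative amount; discard.
broccoli + bell pepper with both tight: 1.908 servings and 2.448 servings → $3.95.
broccoli + avocado with both targets exact would need a negative amount; discard.
orange + bell pepper with both tight: 1.87 servings and 2.634 servings → $4.00.
orange + avocado with both targets exact would need a negative amount; discard.
bell pepper + avocado with both tight: 3.052 servings and 7.731 servings → $15.66.
So the least-cost plan costs $3.95.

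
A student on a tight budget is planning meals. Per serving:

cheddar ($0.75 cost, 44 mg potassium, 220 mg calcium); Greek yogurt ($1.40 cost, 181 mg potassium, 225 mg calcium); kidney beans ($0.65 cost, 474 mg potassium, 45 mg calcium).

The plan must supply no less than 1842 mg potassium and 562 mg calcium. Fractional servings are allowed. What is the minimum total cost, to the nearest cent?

$3.76

With two linear requirements the optimum uses one or two foods; enumerate the corners.
cheddar only: max(1842/44, 562/220) = 41.86 servings → $31.40.
Greek yogurt only: max(1842/181, 562/225) = 10.18 servings → $14.25.
kidney beans only: max(1842/474, 562/45) = 12.49 servings → $8.12.
cheddar + Greek yogurt: intersection lies outside the first quadrant.
cheddar + kidney beans with both tight: 1.794 servings and 3.72 servings → $3.76.
Greek yogurt + kidney beans with both tight: 1.863 servings and 3.175 servings → $4.67.
The minimum over all feasible corners is $3.76.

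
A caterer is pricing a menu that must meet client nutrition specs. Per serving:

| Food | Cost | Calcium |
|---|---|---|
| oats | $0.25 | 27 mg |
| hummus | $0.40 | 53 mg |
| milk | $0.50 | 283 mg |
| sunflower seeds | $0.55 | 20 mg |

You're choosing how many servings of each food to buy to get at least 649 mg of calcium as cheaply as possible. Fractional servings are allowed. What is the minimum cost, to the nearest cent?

$1.15

Cost per mg of calcium: milk $0.0018, hummus $0.0075, oats $0.0093, sunflower seeds $0.0275.
With no serving limits, use only milk: 649 mg / 283 mg = 2.293 servings × $0.50 = $1.15.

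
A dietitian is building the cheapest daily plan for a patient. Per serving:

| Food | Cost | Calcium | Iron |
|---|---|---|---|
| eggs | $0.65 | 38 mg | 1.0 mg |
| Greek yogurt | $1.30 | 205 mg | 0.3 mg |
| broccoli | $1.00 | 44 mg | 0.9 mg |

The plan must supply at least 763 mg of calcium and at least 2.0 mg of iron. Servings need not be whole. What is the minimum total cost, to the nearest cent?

Check every corner: each single food scaled to meet both minima, and each pair solved so both constraints bind.
eggs only: max(763/38, 2.0/1.0) = 20.08 servings → $13.05.
Greek yogurt only: max(763/205, 2.0/0.3) = 6.667 servings → $8.67.
broccoli only: max(763/44, 2.0/0.9) = 17.34 servings → $17.34.
eggs + Greek yogurt with both tight: 0.9354 servings and 3.549 servings → $5.22.
eggs + broccoli with both targets exact would need a negative amount; discard.
Greek yogurt + broccoli with both tight: 3.495 servings and 1.057 servings → $5.60.
So the least-cost plan costs $5.22.

$5.22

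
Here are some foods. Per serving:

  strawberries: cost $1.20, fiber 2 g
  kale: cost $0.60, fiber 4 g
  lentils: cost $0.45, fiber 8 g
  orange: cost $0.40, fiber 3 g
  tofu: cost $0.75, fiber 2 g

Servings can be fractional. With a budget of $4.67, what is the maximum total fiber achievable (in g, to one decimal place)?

Fiber per dollar: lentils 17.78, orange 7.5, kale 6.667, tofu 2.667, strawberries 1.667.
With no serving limits, spend the whole cost allowance on lentils: $4.67 / $0.45 × 8 g = 83.0 g.

83.0 g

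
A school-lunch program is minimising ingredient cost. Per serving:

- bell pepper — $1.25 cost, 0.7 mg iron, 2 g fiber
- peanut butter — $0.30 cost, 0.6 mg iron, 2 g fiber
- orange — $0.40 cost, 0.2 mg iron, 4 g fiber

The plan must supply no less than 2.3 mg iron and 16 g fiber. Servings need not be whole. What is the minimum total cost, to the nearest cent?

bell pepper only: max(2.3/0.7, 16/2) = 8 servings → $10.00.
peanut butter only: max(2.3/0.6, 16/2) = 8 servings → $2.40.
orange only: max(2.3/0.2, 16/4) = 11.5 servings → $4.60.
bell pepper + peanut butter with both targets exact would need a negative amount; discard.
bell pepper + orange with both tight: 2.5 servings and 2.75 servings → $4.22.
peanut butter + orange with both tight: 3 servings and 2.5 servings → $1.90.
Cheapest feasible corner: $1.90.

$1.90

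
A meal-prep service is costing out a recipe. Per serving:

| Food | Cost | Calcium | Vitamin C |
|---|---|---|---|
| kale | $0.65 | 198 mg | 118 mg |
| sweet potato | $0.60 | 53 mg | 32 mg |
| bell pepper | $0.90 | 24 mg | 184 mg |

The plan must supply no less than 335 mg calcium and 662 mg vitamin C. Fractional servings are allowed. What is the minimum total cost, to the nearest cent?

$3.34

At the optimum either one food covers both requirements or two foods hit both targets exactly; no other combination can be cheaper.
kale only: max(335/198, 662/118) = 5.61 servings → $3.65.
sweet potato only: max(335/53, 662/32) = 20.69 servings → $12.41.
bell pepper only: max(335/24, 662/184) = 13.96 servings → $12.56.
kale + sweet potato with both targets exact would need a negative amount; discard.
kale + bell pepper with both tight: 1.362 servings and 2.725 servings → $3.34.
sweet potato + bell pepper with both tight: 5.093 servings and 2.712 servings → $5.50.
So the least-cost plan costs $3.34.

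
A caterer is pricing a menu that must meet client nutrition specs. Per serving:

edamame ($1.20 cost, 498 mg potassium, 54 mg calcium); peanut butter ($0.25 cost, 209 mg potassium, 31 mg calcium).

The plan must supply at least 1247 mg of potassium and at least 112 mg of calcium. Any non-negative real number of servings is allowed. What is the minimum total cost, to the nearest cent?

$1.49

Compare the cost at each extreme point of the feasible region.
edamame only: max(1247/498, 112/54) = 2.504 servings → $3.00.
peanut butter only: max(1247/209, 112/31) = 5.967 servings → $1.49.
edamame + peanut butter: the both-tight solution has a negative serving — not a feasible corner.
Cheapest feasible corner: $1.49.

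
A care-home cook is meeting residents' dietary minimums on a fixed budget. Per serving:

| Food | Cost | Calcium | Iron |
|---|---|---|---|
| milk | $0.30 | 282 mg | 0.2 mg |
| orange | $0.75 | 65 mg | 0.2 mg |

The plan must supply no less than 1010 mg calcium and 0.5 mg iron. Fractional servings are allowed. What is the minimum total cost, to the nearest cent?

$1.07

At the optimum either one food covers both requirements or two foods hit both targets exactly; no other combination can be cheaper.
milk only: max(1010/282, 0.5/0.2) = 3.582 servings → $1.07.
orange only: max(1010/65, 0.5/0.2) = 15.54 servings → $11.65.
milk + orange: the both-tight solution has a negative serving — not a feasible corner.
The minimum over all feasible corners is $1.07.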